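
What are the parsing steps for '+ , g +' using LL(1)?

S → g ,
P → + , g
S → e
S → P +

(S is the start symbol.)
LL(1) parsing maintains a stack (initially the start symbol over $) and the input. At each step: if the stack top is a terminal, match it against the current input token; if it is a non-terminal N, replace it with the RHS of M[N, lookahead] (the unique production whose predict set contains the lookahead).

Stack is shown with the top on the left.

Stack      Input      Action
----------------------------
S $        + , g + $  output S → P +
P + $      + , g + $  output P → + , g
+ , g + $  + , g + $  match '+'
, g + $    , g + $    match ','
g + $      g + $      match 'g'
+ $        + $        match '+'
$          $          accept

The string is accepted.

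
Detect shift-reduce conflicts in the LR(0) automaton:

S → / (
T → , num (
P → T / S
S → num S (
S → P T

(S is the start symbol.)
No shift-reduce conflicts

A shift-reduce conflict occurs when an LR(0) state has both:
  - a complete (reduce) item [A → α .] (dot at the end), and
  - a shift item [B → β . c γ] (dot before a terminal).

Augment with S' → S and build the canonical LR(0) collection (I0 = CLOSURE({[S' → . S]}), then GOTO on every symbol after a dot until no new states appear). It has 15 states:
  I0: { [P → . T / S], [S → . / (], [S → . P T], [S → . num S (], [S' → . S], [T → . , num (] }  — shift
  I1: { [T → , . num (] }  — shift
  I2: { [S → / . (] }  — shift
  I3: { [S → P . T], [T → . , num (] }  — shift
  I4: { [S' → S .] }  — accept
  I5: { [P → T . / S] }  — shift
  I6: { [P → . T / S], [S → . / (], [S → . P T], [S → . num S (], [S → num . S (], [T → . , num (] }  — shift
  I7: { [S → num S . (] }  — shift
  I8: { [S → num S ( .] }  — reduce
  I9: { [P → . T / S], [P → T / . S], [S → . / (], [S → . P T], [S → . num S (], [T → . , num (] }  — shift
  I10: { [P → T / S .] }  — reduce
  I11: { [S → P T .] }  — reduce
  I12: { [S → / ( .] }  — reduce
  I13: { [T → , num . (] }  — shift
  I14: { [T → , num ( .] }  — reduce

No state contains both a complete item and a shift item.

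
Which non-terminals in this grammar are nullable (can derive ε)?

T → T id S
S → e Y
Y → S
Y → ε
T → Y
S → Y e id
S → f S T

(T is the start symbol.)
A non-terminal is nullable if it can derive ε (the empty string): either it has an ε-production, or it has a production whose right-hand side consists entirely of nullable non-terminals.

ε-productions: Y → ε
So Y is immediately nullable.
T → Y: every symbol on the right is nullable, so T is nullable too.
No further non-terminal can be added: every production for the remaining non-terminals contains a terminal or a non-nullable non-terminal.
Nullable = { 'T', 'Y' }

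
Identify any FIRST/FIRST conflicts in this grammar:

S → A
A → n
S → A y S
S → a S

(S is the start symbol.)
FIRST sets of the non-terminals at (or reachable through a nullable prefix from) the front of some alternative:
  FIRST(A) = { 'n' }

Productions for S:
  S → A: FIRST = { 'n' }
  S → A y S: FIRST = { 'n' }
  S → a S: FIRST = { 'a' }
A has only one production, so no FIRST/FIRST conflict is possible there.

Conflict for S: S → A and S → A y S
  Overlap: { 'n' }

Answer: Yes. S → A / S → A y S on { 'n' }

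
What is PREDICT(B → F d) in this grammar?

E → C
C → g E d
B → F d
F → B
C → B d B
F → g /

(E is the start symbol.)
{ 'g' }

PREDICT(B → F d) = (FIRST(RHS) \ {ε}) ∪ (FOLLOW(B) if ε ∈ FIRST(RHS), i.e. RHS ⇒* ε)
FIRST(F) = { 'g' }
FIRST(F d) = { 'g' }
ε ∉ FIRST(F d), so FOLLOW(B) is not added.
PREDICT(B → F d) = { 'g' }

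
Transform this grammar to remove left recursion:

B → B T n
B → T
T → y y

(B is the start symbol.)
B → T B'
B' → T n B'
B' → ε
T → y y

B is directly left-recursive. The standard transformation for
  A → A α₁ | ... | A α_m | β₁ | ... | β_n
is
  A  → β₁ A' | ... | β_n A'
  A' → α₁ A' | ... | α_m A' | ε

B → T becomes B → T B'
B → B T n becomes B' → T n B'
Add B' → ε

Productions for other non-terminals are unchanged:
  T → y y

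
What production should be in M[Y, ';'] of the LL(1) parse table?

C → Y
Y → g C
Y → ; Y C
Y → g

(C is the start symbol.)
To find M[Y, ';'], we find productions for Y where ';' is in the predict set (PREDICT(N → α) = (FIRST(α) \ {ε}) ∪ (FOLLOW(N) if α ⇒* ε)).

Y → g C: PREDICT = { 'g' }
Y → ; Y C: PREDICT = { ';' }
  ';' is in predict set, so this production goes in M[Y, ';']
Y → g: PREDICT = { 'g' }

M[Y, ';'] = Y → ; Y C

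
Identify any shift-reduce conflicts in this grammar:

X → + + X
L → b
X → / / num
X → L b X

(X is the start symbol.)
A shift-reduce conflict occurs when an LR(0) state has both:
  - a complete (reduce) item [A → α .] (dot at the end), and
  - a shift item [B → β . c γ] (dot before a terminal).

Augment with X' → X and build the canonical LR(0) collection (I0 = CLOSURE({[X' → . X]}), then GOTO on every symbol after a dot until no new states appear). It has 12 states:
  I0: { [L → . b], [X → . + + X], [X → . / / num], [X → . L b X], [X' → . X] }  — shift
  I1: { [X → + . + X] }  — shift
  I2: { [X → / . / num] }  — shift
  I3: { [X → L . b X] }  — shift
  I4: { [X' → X .] }  — accept
  I5: { [L → b .] }  — reduce
  I6: { [L → . b], [X → . + + X], [X → . / / num], [X → . L b X], [X → L b . X] }  — shift
  I7: { [X → L b X .] }  — reduce
  I8: { [X → / / . num] }  — shift
  I9: { [X → / / num .] }  — reduce
  I10: { [L → . b], [X → + + . X], [X → . + + X], [X → . / / num], [X → . L b X] }  — shift
  I11: { [X → + + X .] }  — reduce

No state contains both a complete item and a shift item.

Answer: No shift-reduce conflicts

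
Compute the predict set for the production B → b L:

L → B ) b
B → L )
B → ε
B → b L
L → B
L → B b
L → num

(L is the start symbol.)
PREDICT(B → b L) = (FIRST(RHS) \ {ε}) ∪ (FOLLOW(B) if ε ∈ FIRST(RHS), i.e. RHS ⇒* ε)
FIRST(b L) = { 'b' }
ε ∉ FIRST(b L), so FOLLOW(B) is not added.
PREDICT(B → b L) = { 'b' }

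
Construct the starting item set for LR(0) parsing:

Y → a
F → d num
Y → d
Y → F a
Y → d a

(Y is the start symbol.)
First, augment the grammar with Y' → Y
I₀ = CLOSURE({ [Y' → . Y] }):
  [Y' → . Y] has the dot before Y: add [Y → . a], [Y → . d], [Y → . F a], [Y → . d a]
  [Y → . F a] has the dot before F: add [F → . d num]
No further items can be added.

I₀ = { [F → . d num], [Y → . F a], [Y → . a], [Y → . d a], [Y → . d], [Y' → . Y] }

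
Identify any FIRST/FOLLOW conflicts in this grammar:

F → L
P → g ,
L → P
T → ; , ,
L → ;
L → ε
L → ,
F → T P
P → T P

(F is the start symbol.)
No FIRST/FOLLOW conflicts.

Nullable non-terminals: F, L.
FIRST sets used below: FIRST(L) = { ',', ';', 'g', ε }, FIRST(T) = { ';' }, FIRST(P) = { ';', 'g' }

F: nullable alternative(s) F → L; FOLLOW(F) = { $ }
  F → L: FIRST \ {ε} = { ',', ';', 'g' } — this is the only nullable alternative, skip
  F → T P: FIRST \ {ε} = { ';' } — disjoint from FOLLOW(F)

L: nullable alternative(s) L → ε; FOLLOW(L) = { $ }
  L → P: FIRST \ {ε} = { ';', 'g' } — disjoint from FOLLOW(L)
  L → ;: FIRST \ {ε} = { ';' } — disjoint from FOLLOW(L)
  L → ε: FIRST \ {ε} = { } — this is the only nullable alternative, skip
  L → ,: FIRST \ {ε} = { ',' } — disjoint from FOLLOW(L)

P, T have no nullable alternative, so no FIRST/FOLLOW check is needed there.

No FIRST/FOLLOW conflicts found.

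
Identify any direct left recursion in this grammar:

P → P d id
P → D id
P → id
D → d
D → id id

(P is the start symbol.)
Direct left recursion occurs when N → N α for some non-terminal N (the right-hand side begins with the left-hand side itself).

P → P d id: LEFT RECURSIVE (starts with P)
P → D id: starts with D
P → id: starts with id
D → d: starts with d
D → id id: starts with id

The grammar has direct left recursion on: P.

Answer: Yes, P is left-recursive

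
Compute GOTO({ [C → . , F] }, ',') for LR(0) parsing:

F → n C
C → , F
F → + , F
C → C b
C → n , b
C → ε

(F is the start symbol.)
{ [C → , . F], [F → . + , F], [F → . n C] }

GOTO(I, ',') = CLOSURE({ [A → αX.β] : [A → α.Xβ] ∈ I, X = ',' })

Items with dot before ',', with the dot advanced:
  [C → . , F] → [C → , . F]
Closure of the advanced items:
  [C → , . F] has the dot before F: add [F → . n C], [F → . + , F]

GOTO = { [C → , . F], [F → . + , F], [F → . n C] }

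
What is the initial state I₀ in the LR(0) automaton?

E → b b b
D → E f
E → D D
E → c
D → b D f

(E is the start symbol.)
{ [D → . E f], [D → . b D f], [E → . D D], [E → . b b b], [E → . c], [E' → . E] }

First, augment the grammar with E' → E
I₀ = CLOSURE({ [E' → . E] }):
  [E' → . E] has the dot before E: add [E → . b b b], [E → . D D], [E → . c]
  [E → . D D] has the dot before D: add [D → . E f], [D → . b D f]
No further items can be added.

I₀ = { [D → . E f], [D → . b D f], [E → . D D], [E → . b b b], [E → . c], [E' → . E] }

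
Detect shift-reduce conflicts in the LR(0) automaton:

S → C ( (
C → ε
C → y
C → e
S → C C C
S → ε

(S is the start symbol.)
Yes — I0: [C → .] vs [C → . e]; I1: [C → .] vs [C → . e]; I6: [C → .] vs [C → . e]

A shift-reduce conflict occurs when an LR(0) state has both:
  - a complete (reduce) item [A → α .] (dot at the end), and
  - a shift item [B → β . c γ] (dot before a terminal).

Augment with S' → S and build the canonical LR(0) collection (I0 = CLOSURE({[S' → . S]}), then GOTO on every symbol after a dot until no new states appear). It has 9 states:
  I0: { [C → . e], [C → . y], [C → .], [S → . C ( (], [S → . C C C], [S → .], [S' → . S] }  — shift, 2 reduces
  I1: { [C → . e], [C → . y], [C → .], [S → C . ( (], [S → C . C C] }  — shift, reduce
  I2: { [S' → S .] }  — accept
  I3: { [C → e .] }  — reduce
  I4: { [C → y .] }  — reduce
  I5: { [S → C ( . (] }  — shift
  I6: { [C → . e], [C → . y], [C → .], [S → C C . C] }  — shift, reduce
  I7: { [S → C C C .] }  — reduce
  I8: { [S → C ( ( .] }  — reduce

I0 contains reduce items [C → .], [S → .] and shift items [C → . e], [C → . y] — shift-reduce conflict.
I1 contains reduce item [C → .] and shift items [C → . e], [C → . y], [S → C . ( (] — shift-reduce conflict.
I6 contains reduce item [C → .] and shift items [C → . e], [C → . y] — shift-reduce conflict.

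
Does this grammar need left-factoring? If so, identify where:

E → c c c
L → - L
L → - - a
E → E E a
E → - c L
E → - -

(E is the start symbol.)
Left-factoring is needed when two productions for the same non-terminal
share a common prefix on the right-hand side.

Productions for E:
  E → c c c
  E → E E a
  E → - c L
  E → - -
Productions for L:
  L → - L
  L → - - a

Found common prefix '-' in productions for E
Found common prefix '-' in productions for L

Answer: Yes, E has productions with common prefix '-'; L has productions with common prefix '-'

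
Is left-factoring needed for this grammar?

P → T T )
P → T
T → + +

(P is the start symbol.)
Left-factoring is needed when two productions for the same non-terminal
share a common prefix on the right-hand side.

Productions for P:
  P → T T )
  P → T

Found common prefix 'T' in productions for P

Answer: Yes, P has productions with common prefix 'T'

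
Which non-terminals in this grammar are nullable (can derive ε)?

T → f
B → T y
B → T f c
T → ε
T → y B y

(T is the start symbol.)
A non-terminal is nullable if it can derive ε (the empty string): either it has an ε-production, or it has a production whose right-hand side consists entirely of nullable non-terminals.

ε-productions: T → ε
So T is immediately nullable.
No further non-terminal can be added: every production for the remaining non-terminals contains a terminal or a non-nullable non-terminal.
Nullable = { 'T' }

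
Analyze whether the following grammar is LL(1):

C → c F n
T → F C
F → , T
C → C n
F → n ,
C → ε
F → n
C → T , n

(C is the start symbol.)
No. Predict set conflict for C: { 'c' }

A grammar is LL(1) if for each non-terminal N with multiple productions, the predict sets of those productions are pairwise disjoint, where PREDICT(N → α) = (FIRST(α) \ {ε}) ∪ (FOLLOW(N) if α ⇒* ε).

Relevant sets:
  FIRST(C) = { ',', 'c', 'n', ε }
  FIRST(T) = { ',', 'n' }
  FOLLOW(C) = { $, ',', 'c', 'n' }

For C:
  PREDICT(C → c F n) = { 'c' }
  PREDICT(C → C n) = { ',', 'c', 'n' }
  PREDICT(C → ε) = { $, ',', 'c', 'n' }
  PREDICT(C → T ',' n) = { ',', 'n' }
For F:
  PREDICT(F → ',' T) = { ',' }
  PREDICT(F → n ',') = { 'n' }
  PREDICT(F → n) = { 'n' }
T has a single production, so nothing to check there.

Conflict found: Predict set conflict for C: { 'c' }
The grammar is NOT LL(1).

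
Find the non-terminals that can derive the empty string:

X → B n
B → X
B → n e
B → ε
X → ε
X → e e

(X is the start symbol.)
{ 'B', 'X' }

A non-terminal is nullable if it can derive ε (the empty string): either it has an ε-production, or it has a production whose right-hand side consists entirely of nullable non-terminals.

ε-productions: B → ε, X → ε
So B, X are immediately nullable.
Every non-terminal is now nullable.
Nullable = { 'B', 'X' }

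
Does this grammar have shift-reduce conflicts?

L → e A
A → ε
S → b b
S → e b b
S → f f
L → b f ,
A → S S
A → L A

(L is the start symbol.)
Yes — I3: [A → .] vs [L → . b f ,]; I5: [A → .] vs [L → . b f ,]; I8: [A → .] vs [L → . b f ,]

Augment with L' → L and build the canonical LR(0) collection (I0 = CLOSURE({[L' → . L]}), then GOTO on every symbol after a dot until no new states appear). It has 22 states:
  I0: { [L → . b f ,], [L → . e A], [L' → . L] }  — shift
  I1: { [L' → L .] }  — accept
  I2: { [L → b . f ,] }  — shift
  I3: { [A → . L A], [A → . S S], [A → .], [L → . b f ,], [L → . e A], [L → e . A], [S → . b b], [S → . e b b], [S → . f f] }  — shift, reduce
  I4: { [L → e A .] }  — reduce
  I5: { [A → . L A], [A → . S S], [A → .], [A → L . A], [L → . b f ,], [L → . e A], [S → . b b], [S → . e b b], [S → . f f] }  — shift, reduce
  I6: { [A → S . S], [S → . b b], [S → . e b b], [S → . f f] }  — shift
  I7: { [L → b . f ,], [S → b . b] }  — shift
  I8: { [A → . L A], [A → . S S], [A → .], [L → . b f ,], [L → . e A], [L → e . A], [S → . b b], [S → . e b b], [S → . f f], [S → e . b b] }  — shift, reduce
  I9: { [S → f . f] }  — shift
  I10: { [S → f f .] }  — reduce
  I11: { [L → b . f ,], [S → b . b], [S → e b . b] }  — shift
  I12: { [S → b b .], [S → e b b .] }  — 2 reduces
  I13: { [L → b f . ,] }  — shift
  I14: { [L → b f , .] }  — reduce
  I15: { [S → b b .] }  — reduce
  I16: { [A → S S .] }  — reduce
  I17: { [S → b . b] }  — shift
  I18: { [S → e . b b] }  — shift
  I19: { [S → e b . b] }  — shift
  I20: { [S → e b b .] }  — reduce
  I21: { [A → L A .] }  — reduce

I3 contains reduce item [A → .] and shift items [L → . b f ,], [L → . e A], [S → . b b], [S → . e b b], [S → . f f] — shift-reduce conflict.
I5 contains reduce item [A → .] and shift items [L → . b f ,], [L → . e A], [S → . b b], [S → . e b b], [S → . f f] — shift-reduce conflict.
I8 contains reduce item [A → .] and shift items [L → . b f ,], [L → . e A], [S → . b b], [S → . e b b], [S → e . b b], [S → . f f] — shift-reduce conflict.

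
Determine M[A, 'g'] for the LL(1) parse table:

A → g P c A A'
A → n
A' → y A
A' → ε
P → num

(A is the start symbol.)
To find M[A, 'g'], we find productions for A where 'g' is in the predict set (PREDICT(N → α) = (FIRST(α) \ {ε}) ∪ (FOLLOW(N) if α ⇒* ε)).

A → g P c A A': PREDICT = { 'g' }
  'g' is in predict set, so this production goes in M[A, 'g']
A → n: PREDICT = { 'n' }

M[A, 'g'] = A → g P c A A'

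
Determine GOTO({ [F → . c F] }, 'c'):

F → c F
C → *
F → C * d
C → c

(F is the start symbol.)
{ [C → . *], [C → . c], [F → . C * d], [F → . c F], [F → c . F] }

GOTO(I, 'c') = CLOSURE({ [A → αX.β] : [A → α.Xβ] ∈ I, X = 'c' })

Items with dot before 'c', with the dot advanced:
  [F → . c F] → [F → c . F]
Closure of the advanced items:
  [F → c . F] has the dot before F: add [F → . c F], [F → . C * d]
  [F → . C * d] has the dot before C: add [C → . *], [C → . c]

GOTO = { [C → . *], [C → . c], [F → . C * d], [F → . c F], [F → c . F] }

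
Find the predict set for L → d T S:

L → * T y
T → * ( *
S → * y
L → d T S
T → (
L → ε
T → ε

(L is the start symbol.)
{ 'd' }

PREDICT(L → d T S) = (FIRST(RHS) \ {ε}) ∪ (FOLLOW(L) if ε ∈ FIRST(RHS), i.e. RHS ⇒* ε)
FIRST(d T S) = { 'd' }
ε ∉ FIRST(d T S), so FOLLOW(L) is not added.
PREDICT(L → d T S) = { 'd' }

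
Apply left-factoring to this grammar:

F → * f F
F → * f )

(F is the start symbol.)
F → * f F'
F' → F
F' → )

Left-factoring transforms A → αβ₁ | αβ₂ into A → αA' and A' → β₁ | β₂
(α is the longest common prefix among the alternatives). Repeat until
no nonterminal has two alternatives with a common prefix.

Round 1: F has alternatives sharing prefix '* f'. Introduce F': F → * f F'
  Add: F' → F
  Add: F' → )

No remaining common prefixes — done.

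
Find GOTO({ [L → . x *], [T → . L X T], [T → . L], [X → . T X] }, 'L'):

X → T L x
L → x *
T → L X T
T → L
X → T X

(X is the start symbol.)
{ [L → . x *], [T → . L X T], [T → . L], [T → L . X T], [T → L .], [X → . T L x], [X → . T X] }

GOTO(I, 'L') = CLOSURE({ [A → αX.β] : [A → α.Xβ] ∈ I, X = 'L' })

Items with dot before 'L', with the dot advanced:
  [T → . L] → [T → L .]
  [T → . L X T] → [T → L . X T]
Closure of the advanced items:
  [T → L . X T] has the dot before X: add [X → . T L x], [X → . T X]
  [X → . T L x] has the dot before T: add [T → . L X T], [T → . L]
  [T → . L X T] has the dot before L: add [L → . x *]

GOTO = { [L → . x *], [T → . L X T], [T → . L], [T → L . X T], [T → L .], [X → . T L x], [X → . T X] }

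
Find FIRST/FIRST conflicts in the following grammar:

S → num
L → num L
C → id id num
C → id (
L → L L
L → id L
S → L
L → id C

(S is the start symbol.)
FIRST sets of the non-terminals at (or reachable through a nullable prefix from) the front of some alternative:
  FIRST(L) = { 'id', 'num' }

Productions for S:
  S → num: FIRST = { 'num' }
  S → L: FIRST = { 'id', 'num' }
Productions for L:
  L → num L: FIRST = { 'num' }
  L → L L: FIRST = { 'id', 'num' }
  L → id L: FIRST = { 'id' }
  L → id C: FIRST = { 'id' }
Productions for C:
  C → id id num: FIRST = { 'id' }
  C → id (: FIRST = { 'id' }

Conflict for S: S → num and S → L
  Overlap: { 'num' }
Conflict for L: L → num L and L → L L
  Overlap: { 'num' }
Conflict for L: L → L L and L → id L
  Overlap: { 'id' }
Conflict for L: L → L L and L → id C
  Overlap: { 'id' }
Conflict for L: L → id L and L → id C
  Overlap: { 'id' }
Conflict for C: C → id id num and C → id (
  Overlap: { 'id' }

Answer: Yes. S → num / S → L on { 'num' }; L → num L / L → L L on { 'num' }; L → L L / L → id L on { 'id' }; L → L L / L → id C on { 'id' }; L → id L / L → id C on { 'id' }; C → id id num / C → id '(' on { 'id' }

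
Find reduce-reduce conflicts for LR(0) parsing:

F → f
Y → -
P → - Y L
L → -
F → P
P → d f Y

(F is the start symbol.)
No reduce-reduce conflicts

A reduce-reduce conflict occurs when an LR(0) state has two complete items [A → α .] and [B → β .] — both call for a reduction, and with no lookahead the parser cannot choose between them.

Augment with F' → F and build the canonical LR(0) collection (I0 = CLOSURE({[F' → . F]}), then GOTO on every symbol after a dot until no new states appear). It has 12 states:
  I0: { [F → . P], [F → . f], [F' → . F], [P → . - Y L], [P → . d f Y] }  — shift
  I1: { [P → - . Y L], [Y → . -] }  — shift
  I2: { [F' → F .] }  — accept
  I3: { [F → P .] }  — reduce
  I4: { [P → d . f Y] }  — shift
  I5: { [F → f .] }  — reduce
  I6: { [P → d f . Y], [Y → . -] }  — shift
  I7: { [Y → - .] }  — reduce
  I8: { [P → d f Y .] }  — reduce
  I9: { [L → . -], [P → - Y . L] }  — shift
  I10: { [L → - .] }  — reduce
  I11: { [P → - Y L .] }  — reduce

No state contains more than one complete item.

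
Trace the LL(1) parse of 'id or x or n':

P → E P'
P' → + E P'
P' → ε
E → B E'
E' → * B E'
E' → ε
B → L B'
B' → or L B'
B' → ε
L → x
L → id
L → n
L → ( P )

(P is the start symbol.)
Stack is shown with the top on the left.

Stack            Input           Action
---------------------------------------
P $              id or x or n $  output P → E P'
E P' $           id or x or n $  output E → B E'
B E' P' $        id or x or n $  output B → L B'
L B' E' P' $     id or x or n $  output L → id
id B' E' P' $    id or x or n $  match 'id'
B' E' P' $       or x or n $     output B' → or L B'
or L B' E' P' $  or x or n $     match 'or'
L B' E' P' $     x or n $        output L → x
x B' E' P' $     x or n $        match 'x'
B' E' P' $       or n $          output B' → or L B'
or L B' E' P' $  or n $          match 'or'
L B' E' P' $     n $             output L → n
n B' E' P' $     n $             match 'n'
B' E' P' $       $               output B' → ε
E' P' $          $               output E' → ε
P' $             $               output P' → ε
$                $               accept

The string is accepted.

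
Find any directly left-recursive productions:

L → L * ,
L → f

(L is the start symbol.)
Yes, L is left-recursive

Direct left recursion occurs when N → N α for some non-terminal N (the right-hand side begins with the left-hand side itself).

L → L * ,: LEFT RECURSIVE (starts with L)
L → f: starts with f

The grammar has direct left recursion on: L.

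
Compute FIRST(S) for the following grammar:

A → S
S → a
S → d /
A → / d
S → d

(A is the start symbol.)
To compute FIRST(S), examine every production with S on the left-hand side, reading each right-hand side left to right until a non-nullable symbol is reached.

From S → a:
  - a is a terminal: add 'a' and stop
From S → d /:
  - d is a terminal: add 'd' and stop
From S → d:
  - d is a terminal: add 'd' and stop

Collecting: FIRST(S) = { 'a', 'd' }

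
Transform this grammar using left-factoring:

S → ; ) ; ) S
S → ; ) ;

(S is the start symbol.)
Left-factoring transforms A → αβ₁ | αβ₂ into A → αA' and A' → β₁ | β₂
(α is the longest common prefix among the alternatives). Repeat until
no nonterminal has two alternatives with a common prefix.

Round 1: S has alternatives sharing prefix '; ) ;'. Introduce S': S → ; ) ; S'
  Add: S' → ) S
  Add: S' → ε

No remaining common prefixes — done.

Resulting grammar:
S → ; ) ; S'
S' → ) S
S' → ε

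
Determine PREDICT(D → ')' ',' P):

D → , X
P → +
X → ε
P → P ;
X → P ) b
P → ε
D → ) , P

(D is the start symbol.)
PREDICT(D → ')' ',' P) = (FIRST(RHS) \ {ε}) ∪ (FOLLOW(D) if ε ∈ FIRST(RHS), i.e. RHS ⇒* ε)
FIRST(')' ',' P) = { ')' }
ε ∉ FIRST(')' ',' P), so FOLLOW(D) is not added.
PREDICT(D → ')' ',' P) = { ')' }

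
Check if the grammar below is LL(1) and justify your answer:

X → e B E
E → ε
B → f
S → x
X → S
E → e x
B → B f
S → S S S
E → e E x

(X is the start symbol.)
A grammar is LL(1) if for each non-terminal N with multiple productions, the predict sets of those productions are pairwise disjoint, where PREDICT(N → α) = (FIRST(α) \ {ε}) ∪ (FOLLOW(N) if α ⇒* ε).

Relevant sets:
  FIRST(S) = { 'x' }
  FIRST(B) = { 'f' }
  FOLLOW(E) = { $, 'x' }

For X:
  PREDICT(X → e B E) = { 'e' }
  PREDICT(X → S) = { 'x' }
For E:
  PREDICT(E → ε) = { $, 'x' }
  PREDICT(E → e x) = { 'e' }
  PREDICT(E → e E x) = { 'e' }
For B:
  PREDICT(B → f) = { 'f' }
  PREDICT(B → B f) = { 'f' }
For S:
  PREDICT(S → x) = { 'x' }
  PREDICT(S → S S S) = { 'x' }

Conflict found: Predict set conflict for E: { 'e' }
The grammar is NOT LL(1).

Answer: No. Predict set conflict for E: { 'e' }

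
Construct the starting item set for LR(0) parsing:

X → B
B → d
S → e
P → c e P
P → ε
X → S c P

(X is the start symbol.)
{ [B → . d], [S → . e], [X → . B], [X → . S c P], [X' → . X] }

First, augment the grammar with X' → X
I₀ = CLOSURE({ [X' → . X] }):
  [X' → . X] has the dot before X: add [X → . B], [X → . S c P]
  [X → . B] has the dot before B: add [B → . d]
  [X → . S c P] has the dot before S: add [S → . e]
No further items can be added.

I₀ = { [B → . d], [S → . e], [X → . B], [X → . S c P], [X' → . X] }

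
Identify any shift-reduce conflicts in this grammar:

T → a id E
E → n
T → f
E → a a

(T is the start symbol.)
A shift-reduce conflict occurs when an LR(0) state has both:
  - a complete (reduce) item [A → α .] (dot at the end), and
  - a shift item [B → β . c γ] (dot before a terminal).

Augment with T' → T and build the canonical LR(0) collection (I0 = CLOSURE({[T' → . T]}), then GOTO on every symbol after a dot until no new states appear). It has 9 states:
  I0: { [T → . a id E], [T → . f], [T' → . T] }  — shift
  I1: { [T' → T .] }  — accept
  I2: { [T → a . id E] }  — shift
  I3: { [T → f .] }  — reduce
  I4: { [E → . a a], [E → . n], [T → a id . E] }  — shift
  I5: { [T → a id E .] }  — reduce
  I6: { [E → a . a] }  — shift
  I7: { [E → n .] }  — reduce
  I8: { [E → a a .] }  — reduce

No state contains both a complete item and a shift item.

Answer: No shift-reduce conflicts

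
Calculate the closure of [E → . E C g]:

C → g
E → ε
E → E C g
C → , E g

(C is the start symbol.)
Start with: [E → . E C g]
  [E → . E C g] has the dot before E: add [E → .]
No further items can be added.

CLOSURE = { [E → . E C g], [E → .] }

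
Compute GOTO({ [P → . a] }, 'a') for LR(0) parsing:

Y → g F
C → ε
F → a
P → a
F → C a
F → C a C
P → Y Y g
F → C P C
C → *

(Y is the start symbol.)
GOTO(I, 'a') = CLOSURE({ [A → αX.β] : [A → α.Xβ] ∈ I, X = 'a' })

Items with dot before 'a', with the dot advanced:
  [P → . a] → [P → a .]
Closure adds nothing (no advanced item has the dot before a non-terminal).

GOTO = { [P → a .] }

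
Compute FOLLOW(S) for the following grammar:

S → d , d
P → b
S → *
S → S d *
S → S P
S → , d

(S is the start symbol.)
{ $, 'b', 'd' }

To compute FOLLOW(S), find every occurrence of S on a right-hand side N → α S β: add FIRST(β) \ {ε}, and if β is empty or nullable also add FOLLOW(N). Iterate to a fixed point.

S is the start symbol, so $ ∈ FOLLOW(S).
In S → S d *: S is followed by d '*', add FIRST(d '*') \ {ε} = { 'd' }
In S → S P: S is followed by P, add FIRST(P) \ {ε} = { 'b' }

Taking the union: FOLLOW(S) = { $, 'b', 'd' }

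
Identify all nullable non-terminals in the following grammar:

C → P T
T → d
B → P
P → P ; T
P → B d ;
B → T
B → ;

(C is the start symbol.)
A non-terminal is nullable if it can derive ε (the empty string): either it has an ε-production, or it has a production whose right-hand side consists entirely of nullable non-terminals.

There are no ε-productions, so no non-terminal can derive ε.
No non-terminals are nullable.

Answer: None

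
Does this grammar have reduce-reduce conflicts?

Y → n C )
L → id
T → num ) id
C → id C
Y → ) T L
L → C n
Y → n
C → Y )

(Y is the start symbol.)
No reduce-reduce conflicts

Augment with Y' → Y and build the canonical LR(0) collection (I0 = CLOSURE({[Y' → . Y]}), then GOTO on every symbol after a dot until no new states appear). It has 18 states:
  I0: { [Y → . ) T L], [Y → . n C )], [Y → . n], [Y' → . Y] }  — shift
  I1: { [T → . num ) id], [Y → ) . T L] }  — shift
  I2: { [Y' → Y .] }  — accept
  I3: { [C → . Y )], [C → . id C], [Y → . ) T L], [Y → . n C )], [Y → . n], [Y → n . C )], [Y → n .] }  — shift, reduce
  I4: { [Y → n C . )] }  — shift
  I5: { [C → Y . )] }  — shift
  I6: { [C → . Y )], [C → . id C], [C → id . C], [Y → . ) T L], [Y → . n C )], [Y → . n] }  — shift
  I7: { [C → id C .] }  — reduce
  I8: { [C → Y ) .] }  — reduce
  I9: { [Y → n C ) .] }  — reduce
  I10: { [C → . Y )], [C → . id C], [L → . C n], [L → . id], [Y → ) T . L], [Y → . ) T L], [Y → . n C )], [Y → . n] }  — shift
  I11: { [T → num . ) id] }  — shift
  I12: { [T → num ) . id] }  — shift
  I13: { [T → num ) id .] }  — reduce
  I14: { [L → C . n] }  — shift
  I15: { [Y → ) T L .] }  — reduce
  I16: { [C → . Y )], [C → . id C], [C → id . C], [L → id .], [Y → . ) T L], [Y → . n C )], [Y → . n] }  — shift, reduce
  I17: { [L → C n .] }  — reduce

No state contains more than one complete item.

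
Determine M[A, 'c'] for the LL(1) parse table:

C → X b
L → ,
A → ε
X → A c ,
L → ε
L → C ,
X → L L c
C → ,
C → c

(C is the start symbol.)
To find M[A, 'c'], we find productions for A where 'c' is in the predict set (PREDICT(N → α) = (FIRST(α) \ {ε}) ∪ (FOLLOW(N) if α ⇒* ε)).

Relevant sets:
  FOLLOW(A) = { 'c' }

A → ε: PREDICT = { 'c' }
  'c' is in predict set, so this production goes in M[A, 'c']

M[A, 'c'] = A → ε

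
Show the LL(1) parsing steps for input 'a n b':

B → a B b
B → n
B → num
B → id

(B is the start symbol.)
LL(1) parsing maintains a stack (initially the start symbol over $) and the input. At each step: if the stack top is a terminal, match it against the current input token; if it is a non-terminal N, replace it with the RHS of M[N, lookahead] (the unique production whose predict set contains the lookahead).

Stack is shown with the top on the left.

Stack    Input    Action
------------------------
B $      a n b $  output B → a B b
a B b $  a n b $  match 'a'
B b $    n b $    output B → n
n b $    n b $    match 'n'
b $      b $      match 'b'
$        $        accept

The string is accepted.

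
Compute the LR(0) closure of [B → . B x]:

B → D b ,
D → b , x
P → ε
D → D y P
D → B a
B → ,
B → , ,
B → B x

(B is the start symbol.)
To compute CLOSURE, for each item [A → α.Bβ] where B is a non-terminal, add [B → .γ] for all productions B → γ; repeat for the newly added items until nothing changes.

Start with: [B → . B x]
  [B → . B x] has the dot before B: add [B → . D b ,], [B → . ,], [B → . , ,]
  [B → . D b ,] has the dot before D: add [D → . b , x], [D → . D y P], [D → . B a]
No further items can be added.

CLOSURE = { [B → . , ,], [B → . ,], [B → . B x], [B → . D b ,], [D → . B a], [D → . D y P], [D → . b , x] }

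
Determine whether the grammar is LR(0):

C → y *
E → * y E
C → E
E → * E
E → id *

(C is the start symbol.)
Yes, the grammar is LR(0)

A grammar is LR(0) if no state in the canonical LR(0) collection has:
  - both a shift item (dot before a terminal) and a complete item (shift-reduce conflict), or
  - two or more complete items (reduce-reduce conflict; the accept item [C' → C .] counts as a complete item here).

Augment with C' → C and build the canonical LR(0) collection (I0 = CLOSURE({[C' → . C]}), then GOTO on every symbol after a dot until no new states appear). It has 11 states:
  I0: { [C → . E], [C → . y *], [C' → . C], [E → . * E], [E → . * y E], [E → . id *] }  — shift
  I1: { [E → * . E], [E → * . y E], [E → . * E], [E → . * y E], [E → . id *] }  — shift
  I2: { [C' → C .] }  — accept
  I3: { [C → E .] }  — reduce
  I4: { [E → id . *] }  — shift
  I5: { [C → y . *] }  — shift
  I6: { [C → y * .] }  — reduce
  I7: { [E → id * .] }  — reduce
  I8: { [E → * E .] }  — reduce
  I9: { [E → * y . E], [E → . * E], [E → . * y E], [E → . id *] }  — shift
  I10: { [E → * y E .] }  — reduce

Every state is either a pure shift/goto state or contains exactly one complete item and nothing to shift — no conflicts. The grammar is LR(0).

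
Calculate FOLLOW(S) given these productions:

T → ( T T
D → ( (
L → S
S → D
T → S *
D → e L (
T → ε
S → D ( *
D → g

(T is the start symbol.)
In L → S: S is at the end, add FOLLOW(L)
In T → S *: S is followed by '*', add FIRST('*') \ {ε} = { '*' }

The FOLLOW sets referred to above (computed the same way, to a fixed point):
  FOLLOW(L) = { '(' }

Taking the union: FOLLOW(S) = { '(', '*' }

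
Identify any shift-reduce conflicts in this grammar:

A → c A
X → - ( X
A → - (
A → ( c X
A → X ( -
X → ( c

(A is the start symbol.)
Yes — I9: [A → - ( .] vs [X → . ( c]; I15: [X → ( c .] vs [X → . ( c]

Augment with A' → A and build the canonical LR(0) collection (I0 = CLOSURE({[A' → . A]}), then GOTO on every symbol after a dot until no new states appear). It has 17 states:
  I0: { [A → . ( c X], [A → . - (], [A → . X ( -], [A → . c A], [A' → . A], [X → . ( c], [X → . - ( X] }  — shift
  I1: { [A → ( . c X], [X → ( . c] }  — shift
  I2: { [A → - . (], [X → - . ( X] }  — shift
  I3: { [A' → A .] }  — accept
  I4: { [A → X . ( -] }  — shift
  I5: { [A → . ( c X], [A → . - (], [A → . X ( -], [A → . c A], [A → c . A], [X → . ( c], [X → . - ( X] }  — shift
  I6: { [A → c A .] }  — reduce
  I7: { [A → X ( . -] }  — shift
  I8: { [A → X ( - .] }  — reduce
  I9: { [A → - ( .], [X → - ( . X], [X → . ( c], [X → . - ( X] }  — shift, reduce
  I10: { [X → ( . c] }  — shift
  I11: { [X → - . ( X] }  — shift
  I12: { [X → - ( X .] }  — reduce
  I13: { [X → - ( . X], [X → . ( c], [X → . - ( X] }  — shift
  I14: { [X → ( c .] }  — reduce
  I15: { [A → ( c . X], [X → ( c .], [X → . ( c], [X → . - ( X] }  — shift, reduce
  I16: { [A → ( c X .] }  — reduce

I9 contains reduce item [A → - ( .] and shift items [X → . ( c], [X → . - ( X] — shift-reduce conflict.
I15 contains reduce item [X → ( c .] and shift items [X → . ( c], [X → . - ( X] — shift-reduce conflict.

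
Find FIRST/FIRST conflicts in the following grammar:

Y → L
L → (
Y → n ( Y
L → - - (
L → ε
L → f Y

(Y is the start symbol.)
A FIRST/FIRST conflict occurs when two productions N → α and N → β for the same non-terminal have FIRST(α) ∩ FIRST(β) ≠ ∅ (with ε ∈ FIRST of a nullable right-hand side, so two nullable alternatives also conflict).

FIRST sets of the non-terminals at (or reachable through a nullable prefix from) the front of some alternative:
  FIRST(L) = { '(', '-', 'f', ε }

Productions for Y:
  Y → L: FIRST = { '(', '-', 'f', ε }
  Y → n ( Y: FIRST = { 'n' }
Productions for L:
  L → (: FIRST = { '(' }
  L → - - (: FIRST = { '-' }
  L → ε: FIRST = { ε }
  L → f Y: FIRST = { 'f' }

All alternatives of each non-terminal have pairwise disjoint FIRST sets.

Answer: No FIRST/FIRST conflicts.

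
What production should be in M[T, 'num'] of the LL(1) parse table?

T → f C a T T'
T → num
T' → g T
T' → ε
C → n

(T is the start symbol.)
To find M[T, 'num'], we find productions for T where 'num' is in the predict set (PREDICT(N → α) = (FIRST(α) \ {ε}) ∪ (FOLLOW(N) if α ⇒* ε)).

T → f C a T T': PREDICT = { 'f' }
T → num: PREDICT = { 'num' }
  'num' is in predict set, so this production goes in M[T, 'num']

M[T, 'num'] = T → num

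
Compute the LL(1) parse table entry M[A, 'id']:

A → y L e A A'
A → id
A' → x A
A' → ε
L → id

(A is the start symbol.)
A → id

To find M[A, 'id'], we find productions for A where 'id' is in the predict set (PREDICT(N → α) = (FIRST(α) \ {ε}) ∪ (FOLLOW(N) if α ⇒* ε)).

A → y L e A A': PREDICT = { 'y' }
A → id: PREDICT = { 'id' }
  'id' is in predict set, so this production goes in M[A, 'id']

M[A, 'id'] = A → id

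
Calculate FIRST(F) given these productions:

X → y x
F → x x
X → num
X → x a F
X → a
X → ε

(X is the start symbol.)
To compute FIRST(F), examine every production with F on the left-hand side, reading each right-hand side left to right until a non-nullable symbol is reached.

From F → x x:
  - x is a terminal: add 'x' and stop

Collecting: FIRST(F) = { 'x' }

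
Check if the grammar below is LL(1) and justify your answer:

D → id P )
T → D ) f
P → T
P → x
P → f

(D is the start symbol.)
A grammar is LL(1) if for each non-terminal N with multiple productions, the predict sets of those productions are pairwise disjoint, where PREDICT(N → α) = (FIRST(α) \ {ε}) ∪ (FOLLOW(N) if α ⇒* ε).

Relevant sets:
  FIRST(T) = { 'id' }

For P:
  PREDICT(P → T) = { 'id' }
  PREDICT(P → x) = { 'x' }
  PREDICT(P → f) = { 'f' }
D, T have a single production, so nothing to check there.

All predict sets are disjoint. The grammar IS LL(1).

Answer: Yes, the grammar is LL(1).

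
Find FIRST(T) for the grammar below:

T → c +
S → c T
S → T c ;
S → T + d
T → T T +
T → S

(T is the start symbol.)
{ 'c' }

FIRST sets of the other non-terminals involved (by the same procedure, iterated to a fixed point):
  FIRST(S) = { 'c' }

From T → c +:
  - c is a terminal: add 'c' and stop
From T → T T +:
  - T is the symbol being defined: contributes nothing new
    T is not nullable, so stop
From T → S:
  - S is a non-terminal: add FIRST(S) \ {ε} = { 'c' }
    S is not nullable, so stop

Collecting: FIRST(T) = { 'c' }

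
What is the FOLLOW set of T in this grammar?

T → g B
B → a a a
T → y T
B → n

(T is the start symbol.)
{ $ }

T is the start symbol, so $ ∈ FOLLOW(T).
In T → y T: T is at the end; this adds FOLLOW(T) to itself — nothing new

Taking the union: FOLLOW(T) = { $ }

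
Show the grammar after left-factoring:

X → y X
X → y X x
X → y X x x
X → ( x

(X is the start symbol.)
X → y X X'
X' → ε
X' → x X''
X'' → ε
X'' → x
X → ( x

Left-factoring transforms A → αβ₁ | αβ₂ into A → αA' and A' → β₁ | β₂
(α is the longest common prefix among the alternatives). Repeat until
no nonterminal has two alternatives with a common prefix.

Round 1: X has alternatives sharing prefix 'y X'. Introduce X': X → y X X'
  Add: X' → ε
  Add: X' → x
  Add: X' → x x

Round 2: X' has alternatives sharing prefix 'x'. Introduce X'': X' → x X''
  Add: X'' → ε
  Add: X'' → x

No remaining common prefixes — done.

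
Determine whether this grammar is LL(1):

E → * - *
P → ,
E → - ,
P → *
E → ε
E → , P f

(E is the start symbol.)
A grammar is LL(1) if for each non-terminal N with multiple productions, the predict sets of those productions are pairwise disjoint, where PREDICT(N → α) = (FIRST(α) \ {ε}) ∪ (FOLLOW(N) if α ⇒* ε).

Relevant sets:
  FOLLOW(E) = { $ }

For E:
  PREDICT(E → '*' '-' '*') = { '*' }
  PREDICT(E → '-' ',') = { '-' }
  PREDICT(E → ε) = { $ }
  PREDICT(E → ',' P f) = { ',' }
For P:
  PREDICT(P → ',') = { ',' }
  PREDICT(P → '*') = { '*' }

All predict sets are disjoint. The grammar IS LL(1).

Answer: Yes, the grammar is LL(1).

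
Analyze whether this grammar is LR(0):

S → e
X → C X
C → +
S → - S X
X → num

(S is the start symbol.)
Augment with S' → S and build the canonical LR(0) collection (I0 = CLOSURE({[S' → . S]}), then GOTO on every symbol after a dot until no new states appear). It has 10 states:
  I0: { [S → . - S X], [S → . e], [S' → . S] }  — shift
  I1: { [S → - . S X], [S → . - S X], [S → . e] }  — shift
  I2: { [S' → S .] }  — accept
  I3: { [S → e .] }  — reduce
  I4: { [C → . +], [S → - S . X], [X → . C X], [X → . num] }  — shift
  I5: { [C → + .] }  — reduce
  I6: { [C → . +], [X → . C X], [X → . num], [X → C . X] }  — shift
  I7: { [S → - S X .] }  — reduce
  I8: { [X → num .] }  — reduce
  I9: { [X → C X .] }  — reduce

Every state is either a pure shift/goto state or contains exactly one complete item and nothing to shift — no conflicts. The grammar is LR(0).

Answer: Yes, the grammar is LR(0)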